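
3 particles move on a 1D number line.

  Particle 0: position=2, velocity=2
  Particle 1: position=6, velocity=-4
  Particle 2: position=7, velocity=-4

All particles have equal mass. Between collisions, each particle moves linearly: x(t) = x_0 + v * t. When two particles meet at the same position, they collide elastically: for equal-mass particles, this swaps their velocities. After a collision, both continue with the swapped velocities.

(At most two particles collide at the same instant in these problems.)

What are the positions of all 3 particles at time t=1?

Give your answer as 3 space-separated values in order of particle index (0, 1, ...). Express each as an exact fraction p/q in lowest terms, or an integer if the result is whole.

Collision at t=2/3: particles 0 and 1 swap velocities; positions: p0=10/3 p1=10/3 p2=13/3; velocities now: v0=-4 v1=2 v2=-4
Collision at t=5/6: particles 1 and 2 swap velocities; positions: p0=8/3 p1=11/3 p2=11/3; velocities now: v0=-4 v1=-4 v2=2
Advance to t=1 (no further collisions before then); velocities: v0=-4 v1=-4 v2=2; positions = 2 3 4

Answer: 2 3 4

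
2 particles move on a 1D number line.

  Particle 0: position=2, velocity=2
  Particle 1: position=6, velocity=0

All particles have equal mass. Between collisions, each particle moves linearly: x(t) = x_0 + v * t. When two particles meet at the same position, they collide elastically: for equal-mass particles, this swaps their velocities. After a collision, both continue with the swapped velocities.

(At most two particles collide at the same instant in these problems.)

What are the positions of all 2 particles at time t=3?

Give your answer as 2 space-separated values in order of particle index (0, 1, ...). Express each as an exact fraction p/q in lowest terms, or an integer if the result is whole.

Answer: 6 8

Derivation:
Collision at t=2: particles 0 and 1 swap velocities; positions: p0=6 p1=6; velocities now: v0=0 v1=2
Advance to t=3 (no further collisions before then); velocities: v0=0 v1=2; positions = 6 8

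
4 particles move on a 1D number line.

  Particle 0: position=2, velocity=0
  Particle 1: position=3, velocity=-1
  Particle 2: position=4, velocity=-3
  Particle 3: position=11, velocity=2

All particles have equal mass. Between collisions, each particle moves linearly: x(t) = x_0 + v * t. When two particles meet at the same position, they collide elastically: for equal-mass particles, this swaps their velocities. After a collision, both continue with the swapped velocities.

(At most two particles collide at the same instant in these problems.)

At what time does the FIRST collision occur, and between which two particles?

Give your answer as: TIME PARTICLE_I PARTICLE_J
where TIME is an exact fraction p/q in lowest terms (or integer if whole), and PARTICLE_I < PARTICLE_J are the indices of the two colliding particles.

Answer: 1/2 1 2

Derivation:
Pair (0,1): pos 2,3 vel 0,-1 -> gap=1, closing at 1/unit, collide at t=1
Pair (1,2): pos 3,4 vel -1,-3 -> gap=1, closing at 2/unit, collide at t=1/2
Pair (2,3): pos 4,11 vel -3,2 -> not approaching (rel speed -5 <= 0)
Earliest collision: t=1/2 between 1 and 2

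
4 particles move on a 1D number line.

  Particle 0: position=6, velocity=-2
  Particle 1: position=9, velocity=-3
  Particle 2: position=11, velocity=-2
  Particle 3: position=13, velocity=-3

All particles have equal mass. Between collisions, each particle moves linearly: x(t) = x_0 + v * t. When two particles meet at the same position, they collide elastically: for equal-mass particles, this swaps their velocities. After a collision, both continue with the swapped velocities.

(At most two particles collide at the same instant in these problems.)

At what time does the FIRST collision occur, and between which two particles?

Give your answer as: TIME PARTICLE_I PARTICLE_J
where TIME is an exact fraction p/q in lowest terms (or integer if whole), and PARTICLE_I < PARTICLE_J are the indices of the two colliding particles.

Answer: 2 2 3

Derivation:
Pair (0,1): pos 6,9 vel -2,-3 -> gap=3, closing at 1/unit, collide at t=3
Pair (1,2): pos 9,11 vel -3,-2 -> not approaching (rel speed -1 <= 0)
Pair (2,3): pos 11,13 vel -2,-3 -> gap=2, closing at 1/unit, collide at t=2
Earliest collision: t=2 between 2 and 3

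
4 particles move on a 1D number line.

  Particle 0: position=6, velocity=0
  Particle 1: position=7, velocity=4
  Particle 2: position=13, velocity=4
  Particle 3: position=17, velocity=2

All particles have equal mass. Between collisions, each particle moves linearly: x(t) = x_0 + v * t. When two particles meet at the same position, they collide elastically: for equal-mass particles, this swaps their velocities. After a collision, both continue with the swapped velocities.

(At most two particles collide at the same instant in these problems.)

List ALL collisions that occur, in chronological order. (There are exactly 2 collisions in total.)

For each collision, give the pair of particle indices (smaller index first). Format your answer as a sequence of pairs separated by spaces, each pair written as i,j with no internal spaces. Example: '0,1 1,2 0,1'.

Answer: 2,3 1,2

Derivation:
Collision at t=2: particles 2 and 3 swap velocities; positions: p0=6 p1=15 p2=21 p3=21; velocities now: v0=0 v1=4 v2=2 v3=4
Collision at t=5: particles 1 and 2 swap velocities; positions: p0=6 p1=27 p2=27 p3=33; velocities now: v0=0 v1=2 v2=4 v3=4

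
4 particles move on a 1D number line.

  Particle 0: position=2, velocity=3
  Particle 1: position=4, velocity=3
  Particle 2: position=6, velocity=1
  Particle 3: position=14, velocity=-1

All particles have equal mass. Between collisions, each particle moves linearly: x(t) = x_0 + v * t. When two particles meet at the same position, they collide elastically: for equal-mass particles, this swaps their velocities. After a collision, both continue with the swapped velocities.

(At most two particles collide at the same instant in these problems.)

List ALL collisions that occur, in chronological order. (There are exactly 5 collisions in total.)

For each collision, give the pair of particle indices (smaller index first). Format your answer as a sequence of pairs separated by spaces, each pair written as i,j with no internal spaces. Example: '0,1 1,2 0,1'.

Collision at t=1: particles 1 and 2 swap velocities; positions: p0=5 p1=7 p2=7 p3=13; velocities now: v0=3 v1=1 v2=3 v3=-1
Collision at t=2: particles 0 and 1 swap velocities; positions: p0=8 p1=8 p2=10 p3=12; velocities now: v0=1 v1=3 v2=3 v3=-1
Collision at t=5/2: particles 2 and 3 swap velocities; positions: p0=17/2 p1=19/2 p2=23/2 p3=23/2; velocities now: v0=1 v1=3 v2=-1 v3=3
Collision at t=3: particles 1 and 2 swap velocities; positions: p0=9 p1=11 p2=11 p3=13; velocities now: v0=1 v1=-1 v2=3 v3=3
Collision at t=4: particles 0 and 1 swap velocities; positions: p0=10 p1=10 p2=14 p3=16; velocities now: v0=-1 v1=1 v2=3 v3=3

Answer: 1,2 0,1 2,3 1,2 0,1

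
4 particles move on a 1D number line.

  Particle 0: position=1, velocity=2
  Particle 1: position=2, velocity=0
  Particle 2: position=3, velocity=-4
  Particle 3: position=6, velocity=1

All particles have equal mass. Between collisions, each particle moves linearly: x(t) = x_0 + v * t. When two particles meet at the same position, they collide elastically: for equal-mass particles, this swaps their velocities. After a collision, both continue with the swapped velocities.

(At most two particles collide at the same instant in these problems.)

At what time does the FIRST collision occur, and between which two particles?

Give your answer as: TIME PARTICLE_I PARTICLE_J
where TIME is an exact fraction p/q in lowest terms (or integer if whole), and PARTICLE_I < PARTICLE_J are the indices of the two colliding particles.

Answer: 1/4 1 2

Derivation:
Pair (0,1): pos 1,2 vel 2,0 -> gap=1, closing at 2/unit, collide at t=1/2
Pair (1,2): pos 2,3 vel 0,-4 -> gap=1, closing at 4/unit, collide at t=1/4
Pair (2,3): pos 3,6 vel -4,1 -> not approaching (rel speed -5 <= 0)
Earliest collision: t=1/4 between 1 and 2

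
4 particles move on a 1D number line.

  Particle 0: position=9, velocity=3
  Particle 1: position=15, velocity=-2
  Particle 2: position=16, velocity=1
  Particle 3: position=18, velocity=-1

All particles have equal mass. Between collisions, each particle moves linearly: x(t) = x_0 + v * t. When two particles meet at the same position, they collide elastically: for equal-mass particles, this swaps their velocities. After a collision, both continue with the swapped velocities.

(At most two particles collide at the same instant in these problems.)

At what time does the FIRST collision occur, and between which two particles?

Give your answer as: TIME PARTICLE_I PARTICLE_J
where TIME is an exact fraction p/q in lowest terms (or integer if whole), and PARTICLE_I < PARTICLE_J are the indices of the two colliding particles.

Pair (0,1): pos 9,15 vel 3,-2 -> gap=6, closing at 5/unit, collide at t=6/5
Pair (1,2): pos 15,16 vel -2,1 -> not approaching (rel speed -3 <= 0)
Pair (2,3): pos 16,18 vel 1,-1 -> gap=2, closing at 2/unit, collide at t=1
Earliest collision: t=1 between 2 and 3

Answer: 1 2 3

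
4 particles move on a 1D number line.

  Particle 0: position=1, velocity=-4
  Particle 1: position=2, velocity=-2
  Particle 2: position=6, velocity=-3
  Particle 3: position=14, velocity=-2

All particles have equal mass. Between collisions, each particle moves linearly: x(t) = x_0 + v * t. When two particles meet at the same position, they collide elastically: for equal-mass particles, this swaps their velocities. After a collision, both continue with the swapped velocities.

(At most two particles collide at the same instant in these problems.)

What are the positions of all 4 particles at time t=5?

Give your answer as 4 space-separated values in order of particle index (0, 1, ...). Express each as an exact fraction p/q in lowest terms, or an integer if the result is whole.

Collision at t=4: particles 1 and 2 swap velocities; positions: p0=-15 p1=-6 p2=-6 p3=6; velocities now: v0=-4 v1=-3 v2=-2 v3=-2
Advance to t=5 (no further collisions before then); velocities: v0=-4 v1=-3 v2=-2 v3=-2; positions = -19 -9 -8 4

Answer: -19 -9 -8 4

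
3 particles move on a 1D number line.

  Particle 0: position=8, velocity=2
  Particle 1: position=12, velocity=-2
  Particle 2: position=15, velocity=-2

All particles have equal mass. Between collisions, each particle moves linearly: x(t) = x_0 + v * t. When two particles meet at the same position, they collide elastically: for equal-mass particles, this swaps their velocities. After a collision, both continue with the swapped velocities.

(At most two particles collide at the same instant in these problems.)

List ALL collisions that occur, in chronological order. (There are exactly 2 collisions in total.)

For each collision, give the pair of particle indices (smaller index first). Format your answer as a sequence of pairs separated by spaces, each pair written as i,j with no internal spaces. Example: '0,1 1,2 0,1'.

Collision at t=1: particles 0 and 1 swap velocities; positions: p0=10 p1=10 p2=13; velocities now: v0=-2 v1=2 v2=-2
Collision at t=7/4: particles 1 and 2 swap velocities; positions: p0=17/2 p1=23/2 p2=23/2; velocities now: v0=-2 v1=-2 v2=2

Answer: 0,1 1,2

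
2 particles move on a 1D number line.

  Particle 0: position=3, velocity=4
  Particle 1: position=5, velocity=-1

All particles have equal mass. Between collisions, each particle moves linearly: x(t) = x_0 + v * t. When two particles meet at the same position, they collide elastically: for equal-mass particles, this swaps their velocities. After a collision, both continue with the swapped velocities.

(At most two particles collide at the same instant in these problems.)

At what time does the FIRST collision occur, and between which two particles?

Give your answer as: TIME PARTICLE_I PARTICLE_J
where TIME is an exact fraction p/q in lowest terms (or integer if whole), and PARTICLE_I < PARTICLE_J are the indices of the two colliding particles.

Answer: 2/5 0 1

Derivation:
Pair (0,1): pos 3,5 vel 4,-1 -> gap=2, closing at 5/unit, collide at t=2/5
Earliest collision: t=2/5 between 0 and 1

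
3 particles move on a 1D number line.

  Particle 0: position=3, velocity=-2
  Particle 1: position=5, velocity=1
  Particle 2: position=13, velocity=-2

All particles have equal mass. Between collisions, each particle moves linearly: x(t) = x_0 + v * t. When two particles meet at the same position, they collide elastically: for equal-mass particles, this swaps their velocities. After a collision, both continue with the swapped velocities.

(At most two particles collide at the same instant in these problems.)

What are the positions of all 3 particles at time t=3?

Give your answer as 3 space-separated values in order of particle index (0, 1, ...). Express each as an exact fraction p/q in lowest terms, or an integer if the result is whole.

Collision at t=8/3: particles 1 and 2 swap velocities; positions: p0=-7/3 p1=23/3 p2=23/3; velocities now: v0=-2 v1=-2 v2=1
Advance to t=3 (no further collisions before then); velocities: v0=-2 v1=-2 v2=1; positions = -3 7 8

Answer: -3 7 8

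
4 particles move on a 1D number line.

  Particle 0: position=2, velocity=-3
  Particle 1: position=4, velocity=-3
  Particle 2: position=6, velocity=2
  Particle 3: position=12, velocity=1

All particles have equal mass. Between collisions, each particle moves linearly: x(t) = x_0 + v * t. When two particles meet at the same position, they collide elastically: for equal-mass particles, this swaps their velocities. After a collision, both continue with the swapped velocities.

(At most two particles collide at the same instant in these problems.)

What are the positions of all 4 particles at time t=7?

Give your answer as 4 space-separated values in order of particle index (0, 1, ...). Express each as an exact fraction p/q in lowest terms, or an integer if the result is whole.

Answer: -19 -17 19 20

Derivation:
Collision at t=6: particles 2 and 3 swap velocities; positions: p0=-16 p1=-14 p2=18 p3=18; velocities now: v0=-3 v1=-3 v2=1 v3=2
Advance to t=7 (no further collisions before then); velocities: v0=-3 v1=-3 v2=1 v3=2; positions = -19 -17 19 20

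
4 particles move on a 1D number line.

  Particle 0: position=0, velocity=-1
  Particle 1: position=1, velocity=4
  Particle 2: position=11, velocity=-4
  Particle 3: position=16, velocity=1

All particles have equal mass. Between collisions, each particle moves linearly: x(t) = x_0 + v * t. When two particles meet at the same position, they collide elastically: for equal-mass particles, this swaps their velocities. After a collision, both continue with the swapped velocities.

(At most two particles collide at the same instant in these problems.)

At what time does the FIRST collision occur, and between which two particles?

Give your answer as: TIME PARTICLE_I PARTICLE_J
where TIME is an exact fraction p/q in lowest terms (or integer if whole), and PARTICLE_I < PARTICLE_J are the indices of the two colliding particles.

Answer: 5/4 1 2

Derivation:
Pair (0,1): pos 0,1 vel -1,4 -> not approaching (rel speed -5 <= 0)
Pair (1,2): pos 1,11 vel 4,-4 -> gap=10, closing at 8/unit, collide at t=5/4
Pair (2,3): pos 11,16 vel -4,1 -> not approaching (rel speed -5 <= 0)
Earliest collision: t=5/4 between 1 and 2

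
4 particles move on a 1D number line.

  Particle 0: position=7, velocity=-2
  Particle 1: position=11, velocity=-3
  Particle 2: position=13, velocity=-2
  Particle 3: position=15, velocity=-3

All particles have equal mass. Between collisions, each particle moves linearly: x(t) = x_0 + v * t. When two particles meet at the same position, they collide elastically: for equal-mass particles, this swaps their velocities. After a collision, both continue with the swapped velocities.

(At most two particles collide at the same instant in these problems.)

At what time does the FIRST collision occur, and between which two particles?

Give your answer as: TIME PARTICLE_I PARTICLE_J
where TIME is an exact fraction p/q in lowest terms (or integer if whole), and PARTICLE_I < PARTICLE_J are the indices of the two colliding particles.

Pair (0,1): pos 7,11 vel -2,-3 -> gap=4, closing at 1/unit, collide at t=4
Pair (1,2): pos 11,13 vel -3,-2 -> not approaching (rel speed -1 <= 0)
Pair (2,3): pos 13,15 vel -2,-3 -> gap=2, closing at 1/unit, collide at t=2
Earliest collision: t=2 between 2 and 3

Answer: 2 2 3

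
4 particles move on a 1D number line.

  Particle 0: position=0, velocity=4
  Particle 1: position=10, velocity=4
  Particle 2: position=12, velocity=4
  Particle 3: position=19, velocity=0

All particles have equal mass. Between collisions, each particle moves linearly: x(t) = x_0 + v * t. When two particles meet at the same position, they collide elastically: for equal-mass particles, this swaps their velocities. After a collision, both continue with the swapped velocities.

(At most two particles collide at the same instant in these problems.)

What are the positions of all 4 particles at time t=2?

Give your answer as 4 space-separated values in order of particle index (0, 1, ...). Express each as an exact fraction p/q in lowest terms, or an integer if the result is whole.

Collision at t=7/4: particles 2 and 3 swap velocities; positions: p0=7 p1=17 p2=19 p3=19; velocities now: v0=4 v1=4 v2=0 v3=4
Advance to t=2 (no further collisions before then); velocities: v0=4 v1=4 v2=0 v3=4; positions = 8 18 19 20

Answer: 8 18 19 20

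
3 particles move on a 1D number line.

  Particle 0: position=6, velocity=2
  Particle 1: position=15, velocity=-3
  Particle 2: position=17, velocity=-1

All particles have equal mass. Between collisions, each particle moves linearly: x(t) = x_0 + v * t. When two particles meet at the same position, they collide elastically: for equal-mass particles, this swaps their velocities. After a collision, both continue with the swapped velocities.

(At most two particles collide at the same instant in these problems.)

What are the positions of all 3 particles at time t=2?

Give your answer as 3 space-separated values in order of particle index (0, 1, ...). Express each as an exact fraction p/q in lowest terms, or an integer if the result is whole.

Collision at t=9/5: particles 0 and 1 swap velocities; positions: p0=48/5 p1=48/5 p2=76/5; velocities now: v0=-3 v1=2 v2=-1
Advance to t=2 (no further collisions before then); velocities: v0=-3 v1=2 v2=-1; positions = 9 10 15

Answer: 9 10 15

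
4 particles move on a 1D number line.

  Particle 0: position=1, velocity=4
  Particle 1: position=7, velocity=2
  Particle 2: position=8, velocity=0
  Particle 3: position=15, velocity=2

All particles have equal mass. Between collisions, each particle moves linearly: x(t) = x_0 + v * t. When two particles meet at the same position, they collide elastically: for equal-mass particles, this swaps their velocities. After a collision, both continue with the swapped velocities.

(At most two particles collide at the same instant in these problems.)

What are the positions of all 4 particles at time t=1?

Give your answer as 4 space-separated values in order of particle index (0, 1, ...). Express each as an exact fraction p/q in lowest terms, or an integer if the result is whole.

Answer: 5 8 9 17

Derivation:
Collision at t=1/2: particles 1 and 2 swap velocities; positions: p0=3 p1=8 p2=8 p3=16; velocities now: v0=4 v1=0 v2=2 v3=2
Advance to t=1 (no further collisions before then); velocities: v0=4 v1=0 v2=2 v3=2; positions = 5 8 9 17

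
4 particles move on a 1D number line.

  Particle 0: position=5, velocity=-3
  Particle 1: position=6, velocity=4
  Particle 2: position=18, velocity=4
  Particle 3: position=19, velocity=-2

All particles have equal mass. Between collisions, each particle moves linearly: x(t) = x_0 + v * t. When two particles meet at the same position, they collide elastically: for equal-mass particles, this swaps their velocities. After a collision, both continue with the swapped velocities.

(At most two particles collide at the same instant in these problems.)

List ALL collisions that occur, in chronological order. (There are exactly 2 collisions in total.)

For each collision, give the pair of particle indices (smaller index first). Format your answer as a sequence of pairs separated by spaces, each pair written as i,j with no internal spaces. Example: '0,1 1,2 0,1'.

Collision at t=1/6: particles 2 and 3 swap velocities; positions: p0=9/2 p1=20/3 p2=56/3 p3=56/3; velocities now: v0=-3 v1=4 v2=-2 v3=4
Collision at t=13/6: particles 1 and 2 swap velocities; positions: p0=-3/2 p1=44/3 p2=44/3 p3=80/3; velocities now: v0=-3 v1=-2 v2=4 v3=4

Answer: 2,3 1,2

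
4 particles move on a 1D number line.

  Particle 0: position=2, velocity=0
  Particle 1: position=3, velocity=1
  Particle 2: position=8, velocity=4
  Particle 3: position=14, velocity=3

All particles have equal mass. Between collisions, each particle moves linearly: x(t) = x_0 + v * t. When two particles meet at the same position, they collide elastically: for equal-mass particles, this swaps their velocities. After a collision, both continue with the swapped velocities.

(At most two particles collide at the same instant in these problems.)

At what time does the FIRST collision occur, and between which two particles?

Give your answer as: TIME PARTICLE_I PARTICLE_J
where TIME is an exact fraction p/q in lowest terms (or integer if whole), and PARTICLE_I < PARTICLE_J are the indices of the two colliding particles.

Answer: 6 2 3

Derivation:
Pair (0,1): pos 2,3 vel 0,1 -> not approaching (rel speed -1 <= 0)
Pair (1,2): pos 3,8 vel 1,4 -> not approaching (rel speed -3 <= 0)
Pair (2,3): pos 8,14 vel 4,3 -> gap=6, closing at 1/unit, collide at t=6
Earliest collision: t=6 between 2 and 3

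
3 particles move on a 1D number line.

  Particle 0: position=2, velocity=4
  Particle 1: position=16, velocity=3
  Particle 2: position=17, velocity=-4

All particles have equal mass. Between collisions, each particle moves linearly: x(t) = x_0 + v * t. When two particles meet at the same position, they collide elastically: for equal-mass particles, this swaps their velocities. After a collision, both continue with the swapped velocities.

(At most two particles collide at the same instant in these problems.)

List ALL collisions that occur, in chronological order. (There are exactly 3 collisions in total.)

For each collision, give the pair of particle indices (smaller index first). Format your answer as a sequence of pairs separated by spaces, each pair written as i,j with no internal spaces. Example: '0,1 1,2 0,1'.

Collision at t=1/7: particles 1 and 2 swap velocities; positions: p0=18/7 p1=115/7 p2=115/7; velocities now: v0=4 v1=-4 v2=3
Collision at t=15/8: particles 0 and 1 swap velocities; positions: p0=19/2 p1=19/2 p2=173/8; velocities now: v0=-4 v1=4 v2=3
Collision at t=14: particles 1 and 2 swap velocities; positions: p0=-39 p1=58 p2=58; velocities now: v0=-4 v1=3 v2=4

Answer: 1,2 0,1 1,2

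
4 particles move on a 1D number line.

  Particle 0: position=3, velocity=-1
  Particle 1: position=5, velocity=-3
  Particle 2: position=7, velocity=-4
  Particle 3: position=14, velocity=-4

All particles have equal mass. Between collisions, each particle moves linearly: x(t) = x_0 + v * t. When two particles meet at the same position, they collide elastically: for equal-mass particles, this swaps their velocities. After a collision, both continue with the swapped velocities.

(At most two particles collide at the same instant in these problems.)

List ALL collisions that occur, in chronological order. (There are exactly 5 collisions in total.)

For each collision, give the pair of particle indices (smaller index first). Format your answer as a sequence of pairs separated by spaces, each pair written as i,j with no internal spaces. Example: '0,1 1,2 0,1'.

Collision at t=1: particles 0 and 1 swap velocities; positions: p0=2 p1=2 p2=3 p3=10; velocities now: v0=-3 v1=-1 v2=-4 v3=-4
Collision at t=4/3: particles 1 and 2 swap velocities; positions: p0=1 p1=5/3 p2=5/3 p3=26/3; velocities now: v0=-3 v1=-4 v2=-1 v3=-4
Collision at t=2: particles 0 and 1 swap velocities; positions: p0=-1 p1=-1 p2=1 p3=6; velocities now: v0=-4 v1=-3 v2=-1 v3=-4
Collision at t=11/3: particles 2 and 3 swap velocities; positions: p0=-23/3 p1=-6 p2=-2/3 p3=-2/3; velocities now: v0=-4 v1=-3 v2=-4 v3=-1
Collision at t=9: particles 1 and 2 swap velocities; positions: p0=-29 p1=-22 p2=-22 p3=-6; velocities now: v0=-4 v1=-4 v2=-3 v3=-1

Answer: 0,1 1,2 0,1 2,3 1,2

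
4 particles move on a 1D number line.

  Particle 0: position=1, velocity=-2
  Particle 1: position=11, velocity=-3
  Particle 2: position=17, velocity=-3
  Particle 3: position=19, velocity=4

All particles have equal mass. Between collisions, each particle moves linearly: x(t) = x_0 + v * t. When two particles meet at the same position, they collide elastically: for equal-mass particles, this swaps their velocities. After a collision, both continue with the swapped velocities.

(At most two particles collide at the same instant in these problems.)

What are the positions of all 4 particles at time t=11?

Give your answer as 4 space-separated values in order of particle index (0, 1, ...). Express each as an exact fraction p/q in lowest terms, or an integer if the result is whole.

Collision at t=10: particles 0 and 1 swap velocities; positions: p0=-19 p1=-19 p2=-13 p3=59; velocities now: v0=-3 v1=-2 v2=-3 v3=4
Advance to t=11 (no further collisions before then); velocities: v0=-3 v1=-2 v2=-3 v3=4; positions = -22 -21 -16 63

Answer: -22 -21 -16 63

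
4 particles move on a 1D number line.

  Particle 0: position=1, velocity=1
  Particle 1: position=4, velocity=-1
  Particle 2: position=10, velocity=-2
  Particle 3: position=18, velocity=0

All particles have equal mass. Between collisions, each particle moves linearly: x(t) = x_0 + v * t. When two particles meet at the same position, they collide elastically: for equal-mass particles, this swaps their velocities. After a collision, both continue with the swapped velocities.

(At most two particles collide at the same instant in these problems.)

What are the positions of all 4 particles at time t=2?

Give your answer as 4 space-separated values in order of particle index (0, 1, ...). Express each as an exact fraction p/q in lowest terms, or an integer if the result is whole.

Answer: 2 3 6 18

Derivation:
Collision at t=3/2: particles 0 and 1 swap velocities; positions: p0=5/2 p1=5/2 p2=7 p3=18; velocities now: v0=-1 v1=1 v2=-2 v3=0
Advance to t=2 (no further collisions before then); velocities: v0=-1 v1=1 v2=-2 v3=0; positions = 2 3 6 18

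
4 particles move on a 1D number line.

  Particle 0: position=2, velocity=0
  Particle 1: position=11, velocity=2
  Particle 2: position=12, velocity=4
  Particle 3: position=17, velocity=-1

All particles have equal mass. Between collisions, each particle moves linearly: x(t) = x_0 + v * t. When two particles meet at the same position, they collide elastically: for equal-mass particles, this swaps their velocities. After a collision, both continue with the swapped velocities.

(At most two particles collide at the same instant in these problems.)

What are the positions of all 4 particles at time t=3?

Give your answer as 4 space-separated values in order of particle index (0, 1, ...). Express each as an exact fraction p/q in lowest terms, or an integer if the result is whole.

Collision at t=1: particles 2 and 3 swap velocities; positions: p0=2 p1=13 p2=16 p3=16; velocities now: v0=0 v1=2 v2=-1 v3=4
Collision at t=2: particles 1 and 2 swap velocities; positions: p0=2 p1=15 p2=15 p3=20; velocities now: v0=0 v1=-1 v2=2 v3=4
Advance to t=3 (no further collisions before then); velocities: v0=0 v1=-1 v2=2 v3=4; positions = 2 14 17 24

Answer: 2 14 17 24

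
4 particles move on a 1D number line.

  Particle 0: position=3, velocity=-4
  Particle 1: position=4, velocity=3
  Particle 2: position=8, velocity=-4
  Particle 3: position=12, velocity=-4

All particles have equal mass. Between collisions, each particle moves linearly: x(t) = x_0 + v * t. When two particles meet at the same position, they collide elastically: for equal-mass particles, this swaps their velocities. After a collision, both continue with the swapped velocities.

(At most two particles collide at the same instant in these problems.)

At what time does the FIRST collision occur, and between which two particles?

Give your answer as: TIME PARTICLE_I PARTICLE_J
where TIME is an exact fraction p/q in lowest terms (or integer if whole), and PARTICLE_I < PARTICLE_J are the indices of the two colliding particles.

Pair (0,1): pos 3,4 vel -4,3 -> not approaching (rel speed -7 <= 0)
Pair (1,2): pos 4,8 vel 3,-4 -> gap=4, closing at 7/unit, collide at t=4/7
Pair (2,3): pos 8,12 vel -4,-4 -> not approaching (rel speed 0 <= 0)
Earliest collision: t=4/7 between 1 and 2

Answer: 4/7 1 2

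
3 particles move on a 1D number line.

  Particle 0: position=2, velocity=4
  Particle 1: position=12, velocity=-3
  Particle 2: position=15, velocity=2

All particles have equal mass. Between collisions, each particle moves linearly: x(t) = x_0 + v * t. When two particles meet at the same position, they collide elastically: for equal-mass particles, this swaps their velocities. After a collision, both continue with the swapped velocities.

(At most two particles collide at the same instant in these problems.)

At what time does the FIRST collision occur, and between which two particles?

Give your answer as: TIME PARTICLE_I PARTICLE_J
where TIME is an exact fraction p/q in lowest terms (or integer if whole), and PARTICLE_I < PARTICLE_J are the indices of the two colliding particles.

Pair (0,1): pos 2,12 vel 4,-3 -> gap=10, closing at 7/unit, collide at t=10/7
Pair (1,2): pos 12,15 vel -3,2 -> not approaching (rel speed -5 <= 0)
Earliest collision: t=10/7 between 0 and 1

Answer: 10/7 0 1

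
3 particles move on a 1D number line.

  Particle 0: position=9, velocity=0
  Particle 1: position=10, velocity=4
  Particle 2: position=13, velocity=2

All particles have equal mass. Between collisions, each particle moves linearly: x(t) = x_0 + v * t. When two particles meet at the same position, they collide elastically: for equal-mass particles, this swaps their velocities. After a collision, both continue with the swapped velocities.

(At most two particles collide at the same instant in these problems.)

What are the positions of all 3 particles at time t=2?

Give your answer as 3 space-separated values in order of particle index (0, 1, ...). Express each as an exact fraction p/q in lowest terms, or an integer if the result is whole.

Answer: 9 17 18

Derivation:
Collision at t=3/2: particles 1 and 2 swap velocities; positions: p0=9 p1=16 p2=16; velocities now: v0=0 v1=2 v2=4
Advance to t=2 (no further collisions before then); velocities: v0=0 v1=2 v2=4; positions = 9 17 18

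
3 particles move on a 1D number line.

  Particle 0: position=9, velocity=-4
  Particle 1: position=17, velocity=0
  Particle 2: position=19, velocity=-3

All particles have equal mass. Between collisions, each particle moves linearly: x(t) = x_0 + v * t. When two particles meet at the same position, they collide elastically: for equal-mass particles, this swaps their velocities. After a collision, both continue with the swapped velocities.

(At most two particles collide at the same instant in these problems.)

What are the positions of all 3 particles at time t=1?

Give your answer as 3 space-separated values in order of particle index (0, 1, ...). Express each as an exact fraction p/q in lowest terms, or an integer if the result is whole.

Collision at t=2/3: particles 1 and 2 swap velocities; positions: p0=19/3 p1=17 p2=17; velocities now: v0=-4 v1=-3 v2=0
Advance to t=1 (no further collisions before then); velocities: v0=-4 v1=-3 v2=0; positions = 5 16 17

Answer: 5 16 17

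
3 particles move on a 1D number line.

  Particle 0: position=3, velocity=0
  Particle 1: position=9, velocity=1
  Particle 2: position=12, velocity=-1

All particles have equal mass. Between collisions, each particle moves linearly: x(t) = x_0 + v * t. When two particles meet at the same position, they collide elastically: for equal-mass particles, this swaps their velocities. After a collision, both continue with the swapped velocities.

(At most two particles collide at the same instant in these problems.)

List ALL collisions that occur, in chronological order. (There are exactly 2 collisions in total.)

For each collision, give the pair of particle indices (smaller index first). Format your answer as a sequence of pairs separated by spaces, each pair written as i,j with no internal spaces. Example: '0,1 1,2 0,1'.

Answer: 1,2 0,1

Derivation:
Collision at t=3/2: particles 1 and 2 swap velocities; positions: p0=3 p1=21/2 p2=21/2; velocities now: v0=0 v1=-1 v2=1
Collision at t=9: particles 0 and 1 swap velocities; positions: p0=3 p1=3 p2=18; velocities now: v0=-1 v1=0 v2=1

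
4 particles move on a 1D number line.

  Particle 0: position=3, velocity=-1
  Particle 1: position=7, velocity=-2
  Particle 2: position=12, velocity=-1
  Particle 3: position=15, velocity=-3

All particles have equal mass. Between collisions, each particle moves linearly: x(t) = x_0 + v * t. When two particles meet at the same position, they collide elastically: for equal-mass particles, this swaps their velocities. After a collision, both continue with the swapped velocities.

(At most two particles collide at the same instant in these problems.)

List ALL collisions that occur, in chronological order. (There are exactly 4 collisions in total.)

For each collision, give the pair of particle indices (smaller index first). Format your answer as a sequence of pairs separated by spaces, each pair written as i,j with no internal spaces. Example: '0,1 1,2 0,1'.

Collision at t=3/2: particles 2 and 3 swap velocities; positions: p0=3/2 p1=4 p2=21/2 p3=21/2; velocities now: v0=-1 v1=-2 v2=-3 v3=-1
Collision at t=4: particles 0 and 1 swap velocities; positions: p0=-1 p1=-1 p2=3 p3=8; velocities now: v0=-2 v1=-1 v2=-3 v3=-1
Collision at t=6: particles 1 and 2 swap velocities; positions: p0=-5 p1=-3 p2=-3 p3=6; velocities now: v0=-2 v1=-3 v2=-1 v3=-1
Collision at t=8: particles 0 and 1 swap velocities; positions: p0=-9 p1=-9 p2=-5 p3=4; velocities now: v0=-3 v1=-2 v2=-1 v3=-1

Answer: 2,3 0,1 1,2 0,1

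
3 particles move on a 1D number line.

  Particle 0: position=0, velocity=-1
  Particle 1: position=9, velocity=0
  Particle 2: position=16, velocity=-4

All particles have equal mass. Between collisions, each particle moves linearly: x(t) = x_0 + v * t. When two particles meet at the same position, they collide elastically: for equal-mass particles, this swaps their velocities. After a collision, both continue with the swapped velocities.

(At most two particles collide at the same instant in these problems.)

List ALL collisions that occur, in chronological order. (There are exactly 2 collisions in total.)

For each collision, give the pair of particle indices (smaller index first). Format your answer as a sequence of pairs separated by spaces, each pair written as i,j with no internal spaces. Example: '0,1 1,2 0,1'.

Answer: 1,2 0,1

Derivation:
Collision at t=7/4: particles 1 and 2 swap velocities; positions: p0=-7/4 p1=9 p2=9; velocities now: v0=-1 v1=-4 v2=0
Collision at t=16/3: particles 0 and 1 swap velocities; positions: p0=-16/3 p1=-16/3 p2=9; velocities now: v0=-4 v1=-1 v2=0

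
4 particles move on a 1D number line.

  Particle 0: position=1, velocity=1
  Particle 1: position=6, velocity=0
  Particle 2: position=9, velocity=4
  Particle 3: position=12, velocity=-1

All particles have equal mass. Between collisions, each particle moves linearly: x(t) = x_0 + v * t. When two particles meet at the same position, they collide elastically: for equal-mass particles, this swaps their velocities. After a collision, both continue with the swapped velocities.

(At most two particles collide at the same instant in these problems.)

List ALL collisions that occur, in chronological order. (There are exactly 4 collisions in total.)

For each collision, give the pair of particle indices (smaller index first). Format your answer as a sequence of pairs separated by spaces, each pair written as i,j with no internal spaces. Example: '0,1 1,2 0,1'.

Answer: 2,3 0,1 1,2 0,1

Derivation:
Collision at t=3/5: particles 2 and 3 swap velocities; positions: p0=8/5 p1=6 p2=57/5 p3=57/5; velocities now: v0=1 v1=0 v2=-1 v3=4
Collision at t=5: particles 0 and 1 swap velocities; positions: p0=6 p1=6 p2=7 p3=29; velocities now: v0=0 v1=1 v2=-1 v3=4
Collision at t=11/2: particles 1 and 2 swap velocities; positions: p0=6 p1=13/2 p2=13/2 p3=31; velocities now: v0=0 v1=-1 v2=1 v3=4
Collision at t=6: particles 0 and 1 swap velocities; positions: p0=6 p1=6 p2=7 p3=33; velocities now: v0=-1 v1=0 v2=1 v3=4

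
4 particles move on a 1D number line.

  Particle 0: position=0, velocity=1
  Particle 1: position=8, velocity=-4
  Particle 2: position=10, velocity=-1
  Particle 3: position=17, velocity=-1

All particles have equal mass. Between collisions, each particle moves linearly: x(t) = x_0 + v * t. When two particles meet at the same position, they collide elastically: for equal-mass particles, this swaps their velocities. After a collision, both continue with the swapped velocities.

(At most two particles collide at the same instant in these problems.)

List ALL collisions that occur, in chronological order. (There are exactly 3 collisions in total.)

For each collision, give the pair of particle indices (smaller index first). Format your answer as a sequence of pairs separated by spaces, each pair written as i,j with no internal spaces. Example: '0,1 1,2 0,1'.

Answer: 0,1 1,2 2,3

Derivation:
Collision at t=8/5: particles 0 and 1 swap velocities; positions: p0=8/5 p1=8/5 p2=42/5 p3=77/5; velocities now: v0=-4 v1=1 v2=-1 v3=-1
Collision at t=5: particles 1 and 2 swap velocities; positions: p0=-12 p1=5 p2=5 p3=12; velocities now: v0=-4 v1=-1 v2=1 v3=-1
Collision at t=17/2: particles 2 and 3 swap velocities; positions: p0=-26 p1=3/2 p2=17/2 p3=17/2; velocities now: v0=-4 v1=-1 v2=-1 v3=1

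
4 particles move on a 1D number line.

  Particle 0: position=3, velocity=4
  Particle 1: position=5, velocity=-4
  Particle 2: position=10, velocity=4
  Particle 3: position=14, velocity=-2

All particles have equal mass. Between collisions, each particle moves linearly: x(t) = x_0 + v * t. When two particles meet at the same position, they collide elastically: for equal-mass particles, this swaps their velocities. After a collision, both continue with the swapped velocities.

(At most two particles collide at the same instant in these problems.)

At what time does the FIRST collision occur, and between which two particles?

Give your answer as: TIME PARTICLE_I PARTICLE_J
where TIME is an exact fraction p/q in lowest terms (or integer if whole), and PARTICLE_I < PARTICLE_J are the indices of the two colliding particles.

Pair (0,1): pos 3,5 vel 4,-4 -> gap=2, closing at 8/unit, collide at t=1/4
Pair (1,2): pos 5,10 vel -4,4 -> not approaching (rel speed -8 <= 0)
Pair (2,3): pos 10,14 vel 4,-2 -> gap=4, closing at 6/unit, collide at t=2/3
Earliest collision: t=1/4 between 0 and 1

Answer: 1/4 0 1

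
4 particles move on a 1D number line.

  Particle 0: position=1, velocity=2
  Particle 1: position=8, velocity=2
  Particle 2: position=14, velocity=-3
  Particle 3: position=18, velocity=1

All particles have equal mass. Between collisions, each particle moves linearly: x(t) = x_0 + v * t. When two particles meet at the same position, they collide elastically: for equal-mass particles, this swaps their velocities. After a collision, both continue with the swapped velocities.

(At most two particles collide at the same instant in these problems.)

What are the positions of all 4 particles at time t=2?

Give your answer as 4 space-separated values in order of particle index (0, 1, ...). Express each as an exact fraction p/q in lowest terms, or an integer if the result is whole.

Answer: 5 8 12 20

Derivation:
Collision at t=6/5: particles 1 and 2 swap velocities; positions: p0=17/5 p1=52/5 p2=52/5 p3=96/5; velocities now: v0=2 v1=-3 v2=2 v3=1
Advance to t=2 (no further collisions before then); velocities: v0=2 v1=-3 v2=2 v3=1; positions = 5 8 12 20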